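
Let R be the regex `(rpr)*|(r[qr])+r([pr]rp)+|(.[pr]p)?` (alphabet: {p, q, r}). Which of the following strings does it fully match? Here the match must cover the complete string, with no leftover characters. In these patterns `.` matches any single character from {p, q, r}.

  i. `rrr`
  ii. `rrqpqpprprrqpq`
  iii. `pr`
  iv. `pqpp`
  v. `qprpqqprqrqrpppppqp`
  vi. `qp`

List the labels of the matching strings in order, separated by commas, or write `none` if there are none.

none

i. `rrr` → no match
ii → no match
iii. `pr` → no match
iv. `pqpp` → no match
v → no match
vi. `qp` → no match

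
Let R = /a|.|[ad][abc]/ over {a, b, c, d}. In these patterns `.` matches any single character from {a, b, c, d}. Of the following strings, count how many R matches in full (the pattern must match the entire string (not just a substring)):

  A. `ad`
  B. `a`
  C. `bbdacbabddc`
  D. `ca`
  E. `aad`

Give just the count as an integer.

A → no match
B → match
C → no match
D → no match
E → no match
Total matched: 1

1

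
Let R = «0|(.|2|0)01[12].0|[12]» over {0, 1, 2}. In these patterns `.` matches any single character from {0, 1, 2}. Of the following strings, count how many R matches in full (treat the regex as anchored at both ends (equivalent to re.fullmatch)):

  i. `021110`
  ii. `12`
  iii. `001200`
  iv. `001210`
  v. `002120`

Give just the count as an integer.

2

i → no match
ii → no match
iii → match
iv → match
v → no match
Total matched: 2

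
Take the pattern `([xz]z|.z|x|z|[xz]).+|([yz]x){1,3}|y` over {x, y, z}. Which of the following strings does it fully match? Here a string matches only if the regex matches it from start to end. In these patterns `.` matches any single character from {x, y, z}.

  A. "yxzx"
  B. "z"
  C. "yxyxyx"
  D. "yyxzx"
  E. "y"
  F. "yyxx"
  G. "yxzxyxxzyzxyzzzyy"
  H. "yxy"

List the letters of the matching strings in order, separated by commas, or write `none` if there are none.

A. "yxzx" → match
B. "z" → no match
C. "yxyxyx" → match
D. "yyxzx" → no match
E. "y" → match
F. "yyxx" → no match
G → no match
H. "yxy" → no match

A, C, E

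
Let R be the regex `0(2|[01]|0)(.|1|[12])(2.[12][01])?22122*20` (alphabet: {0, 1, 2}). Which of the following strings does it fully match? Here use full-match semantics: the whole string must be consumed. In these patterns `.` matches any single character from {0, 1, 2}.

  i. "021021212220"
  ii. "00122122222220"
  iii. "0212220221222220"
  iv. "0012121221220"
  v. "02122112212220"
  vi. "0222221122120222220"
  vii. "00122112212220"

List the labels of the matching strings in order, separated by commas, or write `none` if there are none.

i. "021021212220" → no match
ii → match
iii → match
iv → match
v → match
vi → no match
vii → match

ii, iii, iv, v, vii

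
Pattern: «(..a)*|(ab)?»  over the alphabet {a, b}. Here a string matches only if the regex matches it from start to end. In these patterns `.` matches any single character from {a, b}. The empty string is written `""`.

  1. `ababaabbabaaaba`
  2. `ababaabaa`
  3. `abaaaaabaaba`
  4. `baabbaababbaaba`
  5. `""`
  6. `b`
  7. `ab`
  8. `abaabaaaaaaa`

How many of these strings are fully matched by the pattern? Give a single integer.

7

1 → match
2 → match
3 → match
4 → match
5 → match
6 → no match
7 → match
8 → match
Total matched: 7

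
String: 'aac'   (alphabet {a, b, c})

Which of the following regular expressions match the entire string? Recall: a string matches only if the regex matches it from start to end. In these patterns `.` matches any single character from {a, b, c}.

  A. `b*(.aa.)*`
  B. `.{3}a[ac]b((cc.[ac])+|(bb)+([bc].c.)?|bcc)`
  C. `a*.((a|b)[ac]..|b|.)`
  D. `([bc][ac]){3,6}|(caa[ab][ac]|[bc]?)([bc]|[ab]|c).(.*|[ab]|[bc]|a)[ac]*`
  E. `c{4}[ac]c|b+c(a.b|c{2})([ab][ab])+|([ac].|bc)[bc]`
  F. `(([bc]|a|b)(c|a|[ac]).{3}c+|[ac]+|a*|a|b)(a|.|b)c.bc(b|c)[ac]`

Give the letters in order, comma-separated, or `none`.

A → no match
B → no match
C → match
D → match
E → match
F → no match

C, D, E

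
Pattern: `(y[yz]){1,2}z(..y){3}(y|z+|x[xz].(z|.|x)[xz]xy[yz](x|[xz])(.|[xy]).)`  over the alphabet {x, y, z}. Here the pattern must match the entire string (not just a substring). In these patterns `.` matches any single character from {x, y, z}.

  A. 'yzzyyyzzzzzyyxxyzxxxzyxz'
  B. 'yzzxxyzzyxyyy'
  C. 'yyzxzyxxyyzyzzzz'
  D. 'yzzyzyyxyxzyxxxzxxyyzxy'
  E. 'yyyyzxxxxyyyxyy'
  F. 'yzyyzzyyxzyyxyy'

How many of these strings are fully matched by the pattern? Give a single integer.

A → no match
B → match
C → match
D → match
E → no match
F → match
Total matched: 4

4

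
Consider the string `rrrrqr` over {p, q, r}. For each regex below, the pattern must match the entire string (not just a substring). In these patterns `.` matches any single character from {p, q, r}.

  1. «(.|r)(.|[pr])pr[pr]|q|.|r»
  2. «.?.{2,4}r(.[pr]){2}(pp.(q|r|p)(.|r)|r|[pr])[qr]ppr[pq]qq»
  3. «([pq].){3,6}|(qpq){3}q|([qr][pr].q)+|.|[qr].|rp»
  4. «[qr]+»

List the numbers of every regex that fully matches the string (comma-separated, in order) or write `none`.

4

1 → no match
2 → no match — must end with `qq`
3 → no match
4 → match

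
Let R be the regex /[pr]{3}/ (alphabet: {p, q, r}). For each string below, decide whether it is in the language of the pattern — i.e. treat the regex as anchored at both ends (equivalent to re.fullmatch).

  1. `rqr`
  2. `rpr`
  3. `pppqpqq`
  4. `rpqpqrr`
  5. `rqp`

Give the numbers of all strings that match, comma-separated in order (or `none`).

1 → no match
2 → match
3 → no match
4 → no match
5 → no match

2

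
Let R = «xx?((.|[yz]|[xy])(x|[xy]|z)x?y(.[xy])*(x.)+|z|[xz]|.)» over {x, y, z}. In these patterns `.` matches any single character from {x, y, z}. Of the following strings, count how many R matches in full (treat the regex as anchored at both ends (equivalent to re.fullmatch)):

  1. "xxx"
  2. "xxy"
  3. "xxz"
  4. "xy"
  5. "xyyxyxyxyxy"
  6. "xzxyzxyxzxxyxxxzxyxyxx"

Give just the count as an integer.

6

1 → match
2 → match
3 → match
4 → match
5 → match
6 → match
Total matched: 6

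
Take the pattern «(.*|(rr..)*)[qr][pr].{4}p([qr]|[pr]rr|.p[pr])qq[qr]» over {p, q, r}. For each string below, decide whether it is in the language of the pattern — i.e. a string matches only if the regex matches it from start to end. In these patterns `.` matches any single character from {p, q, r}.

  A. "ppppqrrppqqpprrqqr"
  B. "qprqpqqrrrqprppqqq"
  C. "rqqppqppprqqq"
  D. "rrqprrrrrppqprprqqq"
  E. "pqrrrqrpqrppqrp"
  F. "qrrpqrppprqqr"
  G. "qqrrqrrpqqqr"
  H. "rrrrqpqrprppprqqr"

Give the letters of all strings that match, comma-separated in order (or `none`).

A, C, D, F, G, H

A → match
B → no match
C → match
D → match
E → no match
F → match
G → match
H → match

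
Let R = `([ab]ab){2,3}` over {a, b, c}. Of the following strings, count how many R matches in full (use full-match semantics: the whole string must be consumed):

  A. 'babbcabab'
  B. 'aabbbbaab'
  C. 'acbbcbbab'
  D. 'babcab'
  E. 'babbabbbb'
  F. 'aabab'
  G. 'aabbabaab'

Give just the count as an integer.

1

A → no match
B → no match
C → no match
D → no match
E → no match — must end with 'ab'
F → no match
G → match
Total matched: 1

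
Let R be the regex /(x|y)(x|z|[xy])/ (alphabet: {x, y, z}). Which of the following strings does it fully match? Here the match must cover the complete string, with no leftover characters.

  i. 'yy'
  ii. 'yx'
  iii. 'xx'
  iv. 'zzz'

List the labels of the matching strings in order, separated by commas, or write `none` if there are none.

i → match
ii → match
iii → match
iv → no match

i, ii, iii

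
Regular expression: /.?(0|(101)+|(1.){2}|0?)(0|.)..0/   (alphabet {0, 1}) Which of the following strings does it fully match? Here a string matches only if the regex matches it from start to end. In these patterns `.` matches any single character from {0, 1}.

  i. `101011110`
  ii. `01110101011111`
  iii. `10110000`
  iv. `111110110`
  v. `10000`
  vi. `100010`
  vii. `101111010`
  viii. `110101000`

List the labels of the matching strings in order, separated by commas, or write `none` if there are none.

i → no match
ii → no match — must end with `0`
iii → match
iv → match
v → match
vi → match
vii → no match
viii → match

iii, iv, v, vi, viii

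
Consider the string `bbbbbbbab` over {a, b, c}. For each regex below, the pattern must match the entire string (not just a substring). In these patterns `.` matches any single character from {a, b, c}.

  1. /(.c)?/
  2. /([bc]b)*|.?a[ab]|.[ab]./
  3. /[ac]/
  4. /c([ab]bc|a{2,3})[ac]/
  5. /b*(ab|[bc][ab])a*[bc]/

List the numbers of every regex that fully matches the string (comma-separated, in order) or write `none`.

1 → no match
2 → no match
3 → no match
4 → no match — must start with `c`
5 → match

5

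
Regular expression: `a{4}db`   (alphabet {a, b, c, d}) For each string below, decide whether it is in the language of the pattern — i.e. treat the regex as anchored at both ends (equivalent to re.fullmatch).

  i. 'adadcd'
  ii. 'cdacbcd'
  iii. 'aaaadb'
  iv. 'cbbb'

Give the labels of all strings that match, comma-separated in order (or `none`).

i → no match — must end with 'adb'
ii → no match — must start with 'a'
iii → match
iv → no match — must start with 'a'

iii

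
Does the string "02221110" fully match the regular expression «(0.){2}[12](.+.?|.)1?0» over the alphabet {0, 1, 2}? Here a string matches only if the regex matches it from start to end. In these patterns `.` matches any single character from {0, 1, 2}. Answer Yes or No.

No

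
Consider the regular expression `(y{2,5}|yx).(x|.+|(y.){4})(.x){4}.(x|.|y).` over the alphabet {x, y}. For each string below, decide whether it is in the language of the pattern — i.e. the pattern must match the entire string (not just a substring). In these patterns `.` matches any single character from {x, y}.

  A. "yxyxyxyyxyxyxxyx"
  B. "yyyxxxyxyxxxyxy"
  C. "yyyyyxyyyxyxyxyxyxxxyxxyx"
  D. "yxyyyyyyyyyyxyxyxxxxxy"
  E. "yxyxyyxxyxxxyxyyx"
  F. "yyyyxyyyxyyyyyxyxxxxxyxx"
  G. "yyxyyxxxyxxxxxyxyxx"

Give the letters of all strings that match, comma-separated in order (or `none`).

B, C, D, E, F, G

A → no match
B → match
C → match
D → match
E → match
F → match
G → match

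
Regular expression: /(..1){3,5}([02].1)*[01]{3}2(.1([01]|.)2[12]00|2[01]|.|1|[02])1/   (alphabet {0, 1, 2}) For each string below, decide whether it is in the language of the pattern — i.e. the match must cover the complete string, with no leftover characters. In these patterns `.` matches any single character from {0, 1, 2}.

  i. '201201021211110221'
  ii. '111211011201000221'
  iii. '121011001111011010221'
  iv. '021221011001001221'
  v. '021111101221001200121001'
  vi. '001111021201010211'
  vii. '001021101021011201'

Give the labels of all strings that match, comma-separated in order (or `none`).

i → match
ii → match
iii → match
iv → match
v → no match
vi → match
vii → match

i, ii, iii, iv, vi, vii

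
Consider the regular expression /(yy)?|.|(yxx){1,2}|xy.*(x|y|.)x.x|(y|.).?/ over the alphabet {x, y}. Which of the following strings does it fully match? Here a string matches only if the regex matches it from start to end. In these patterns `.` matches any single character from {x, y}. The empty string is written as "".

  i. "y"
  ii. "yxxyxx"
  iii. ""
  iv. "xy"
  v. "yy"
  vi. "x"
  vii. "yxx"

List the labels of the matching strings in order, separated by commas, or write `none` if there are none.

i, ii, iii, iv, v, vi, vii

i → match
ii → match
iii → match
iv → match
v → match
vi → match
vii → match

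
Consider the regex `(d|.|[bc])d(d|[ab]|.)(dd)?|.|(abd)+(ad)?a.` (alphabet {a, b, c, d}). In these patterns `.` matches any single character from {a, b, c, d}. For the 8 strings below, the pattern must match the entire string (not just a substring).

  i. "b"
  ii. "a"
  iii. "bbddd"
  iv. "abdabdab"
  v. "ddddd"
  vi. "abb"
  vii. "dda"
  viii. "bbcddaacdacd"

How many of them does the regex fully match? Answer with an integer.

5

i. "b" → match
ii. "a" → match
iii. "bbddd" → no match
iv. "abdabdab" → match
v. "ddddd" → match
vi. "abb" → no match
vii. "dda" → match
viii. "bbcddaacdacd" → no match
Total matched: 5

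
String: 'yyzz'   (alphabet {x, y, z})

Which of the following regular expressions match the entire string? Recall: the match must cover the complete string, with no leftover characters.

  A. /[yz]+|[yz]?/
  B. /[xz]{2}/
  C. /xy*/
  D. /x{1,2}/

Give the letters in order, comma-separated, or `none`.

A

A → match
B → no match
C → no match — must start with 'x'
D → no match — must start with 'x'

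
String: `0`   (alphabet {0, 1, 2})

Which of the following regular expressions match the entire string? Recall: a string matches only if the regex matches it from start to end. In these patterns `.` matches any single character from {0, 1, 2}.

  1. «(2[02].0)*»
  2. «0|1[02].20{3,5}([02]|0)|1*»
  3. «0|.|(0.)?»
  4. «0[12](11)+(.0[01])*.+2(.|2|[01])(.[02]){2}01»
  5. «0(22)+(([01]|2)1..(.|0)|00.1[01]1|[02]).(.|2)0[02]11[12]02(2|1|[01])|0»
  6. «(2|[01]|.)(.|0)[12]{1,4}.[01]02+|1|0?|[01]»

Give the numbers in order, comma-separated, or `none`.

2, 3, 5, 6

1 → no match
2 → match
3 → match
4 → no match — must end with `01`
5 → match
6 → match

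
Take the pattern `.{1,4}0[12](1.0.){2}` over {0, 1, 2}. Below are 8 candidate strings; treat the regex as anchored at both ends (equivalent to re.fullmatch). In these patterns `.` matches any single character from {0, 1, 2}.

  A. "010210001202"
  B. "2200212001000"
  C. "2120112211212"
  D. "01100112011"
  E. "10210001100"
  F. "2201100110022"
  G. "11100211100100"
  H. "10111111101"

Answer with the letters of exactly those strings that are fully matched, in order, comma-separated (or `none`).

A, B, E

A → match
B → match
C → no match
D → no match
E → match
F → no match
G → no match
H → no match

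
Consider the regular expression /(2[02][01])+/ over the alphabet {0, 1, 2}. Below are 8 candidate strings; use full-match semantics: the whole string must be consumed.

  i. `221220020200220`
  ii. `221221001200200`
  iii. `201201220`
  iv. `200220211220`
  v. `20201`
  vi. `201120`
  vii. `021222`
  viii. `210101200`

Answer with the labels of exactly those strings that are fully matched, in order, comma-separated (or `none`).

i → no match
ii → no match
iii → match
iv → no match
v → no match
vi → no match
vii → no match — must start with `2`
viii → no match

iii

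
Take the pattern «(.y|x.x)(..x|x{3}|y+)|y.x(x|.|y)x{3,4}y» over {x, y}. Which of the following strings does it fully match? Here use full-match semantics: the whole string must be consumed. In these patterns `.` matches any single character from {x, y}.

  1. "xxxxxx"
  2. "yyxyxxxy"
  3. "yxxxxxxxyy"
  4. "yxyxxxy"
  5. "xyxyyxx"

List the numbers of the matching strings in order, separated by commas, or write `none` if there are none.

1, 2

1 → match
2 → match
3 → no match
4 → no match
5 → no match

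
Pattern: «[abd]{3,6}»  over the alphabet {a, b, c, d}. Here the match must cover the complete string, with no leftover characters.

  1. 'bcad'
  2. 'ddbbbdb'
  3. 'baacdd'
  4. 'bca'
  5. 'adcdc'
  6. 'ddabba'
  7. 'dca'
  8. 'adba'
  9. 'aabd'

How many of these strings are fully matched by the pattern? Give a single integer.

3

1. 'bcad' → no match
2. 'ddbbbdb' → no match
3. 'baacdd' → no match
4. 'bca' → no match
5. 'adcdc' → no match
6. 'ddabba' → match
7. 'dca' → no match
8. 'adba' → match
9. 'aabd' → match
Total matched: 3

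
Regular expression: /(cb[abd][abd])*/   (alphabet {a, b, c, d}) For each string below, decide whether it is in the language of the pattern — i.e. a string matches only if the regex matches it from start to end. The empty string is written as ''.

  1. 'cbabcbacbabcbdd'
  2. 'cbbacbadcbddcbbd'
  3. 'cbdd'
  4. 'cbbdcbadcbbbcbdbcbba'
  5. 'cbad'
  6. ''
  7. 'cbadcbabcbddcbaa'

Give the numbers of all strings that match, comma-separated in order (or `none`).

1 → no match
2 → match
3 → match
4 → match
5 → match
6 → match
7 → match

2, 3, 4, 5, 6, 7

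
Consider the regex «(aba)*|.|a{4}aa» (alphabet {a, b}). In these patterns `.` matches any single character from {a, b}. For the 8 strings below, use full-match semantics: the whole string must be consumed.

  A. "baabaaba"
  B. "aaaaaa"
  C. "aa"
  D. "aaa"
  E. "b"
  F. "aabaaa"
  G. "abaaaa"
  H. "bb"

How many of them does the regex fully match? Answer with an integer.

2

A. "baabaaba" → no match
B. "aaaaaa" → match
C. "aa" → no match
D. "aaa" → no match
E. "b" → match
F. "aabaaa" → no match
G. "abaaaa" → no match
H. "bb" → no match
Total matched: 2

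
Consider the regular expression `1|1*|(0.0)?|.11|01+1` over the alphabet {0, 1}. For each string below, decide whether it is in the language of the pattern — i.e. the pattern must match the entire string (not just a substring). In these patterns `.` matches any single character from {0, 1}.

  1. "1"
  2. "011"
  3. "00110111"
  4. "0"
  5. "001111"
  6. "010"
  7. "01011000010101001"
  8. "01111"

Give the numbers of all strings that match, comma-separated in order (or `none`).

1 → match
2 → match
3 → no match
4 → no match
5 → no match
6 → match
7 → no match
8 → match

1, 2, 6, 8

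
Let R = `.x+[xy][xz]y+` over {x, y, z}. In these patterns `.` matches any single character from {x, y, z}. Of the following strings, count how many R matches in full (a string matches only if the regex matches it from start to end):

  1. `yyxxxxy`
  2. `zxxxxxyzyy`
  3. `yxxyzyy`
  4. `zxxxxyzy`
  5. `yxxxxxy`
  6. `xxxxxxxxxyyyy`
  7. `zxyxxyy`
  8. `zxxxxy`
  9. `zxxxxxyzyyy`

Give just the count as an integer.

1 → no match
2 → match
3 → match
4 → match
5 → match
6 → match
7 → no match
8 → match
9 → match
Total matched: 7

7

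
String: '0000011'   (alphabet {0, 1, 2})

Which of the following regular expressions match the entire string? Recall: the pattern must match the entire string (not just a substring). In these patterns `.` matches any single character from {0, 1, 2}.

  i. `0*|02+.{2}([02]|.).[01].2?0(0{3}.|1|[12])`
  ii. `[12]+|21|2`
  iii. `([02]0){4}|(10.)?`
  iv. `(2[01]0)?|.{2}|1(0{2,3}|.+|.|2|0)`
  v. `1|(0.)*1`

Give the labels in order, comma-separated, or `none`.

i → no match
ii → no match
iii → no match
iv → no match
v → match

v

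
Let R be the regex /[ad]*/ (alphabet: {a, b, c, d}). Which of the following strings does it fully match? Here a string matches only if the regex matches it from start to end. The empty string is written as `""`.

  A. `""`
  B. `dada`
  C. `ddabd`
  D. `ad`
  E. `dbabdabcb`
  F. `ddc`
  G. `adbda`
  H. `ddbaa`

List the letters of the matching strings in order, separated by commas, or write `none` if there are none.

A. `""` → match
B. `dada` → match
C. `ddabd` → no match
D. `ad` → match
E. `dbabdabcb` → no match
F. `ddc` → no match
G. `adbda` → no match
H. `ddbaa` → no match

A, B, D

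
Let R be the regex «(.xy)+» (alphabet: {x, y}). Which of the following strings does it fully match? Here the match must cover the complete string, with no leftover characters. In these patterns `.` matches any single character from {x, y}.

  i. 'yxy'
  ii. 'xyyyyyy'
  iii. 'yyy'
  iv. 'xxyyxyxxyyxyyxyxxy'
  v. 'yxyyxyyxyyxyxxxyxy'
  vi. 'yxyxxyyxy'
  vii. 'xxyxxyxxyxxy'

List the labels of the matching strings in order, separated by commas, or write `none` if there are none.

i. 'yxy' → match
ii. 'xyyyyyy' → no match — must end with 'xy'
iii. 'yyy' → no match — must end with 'xy'
iv → match
v → no match
vi. 'yxyxxyyxy' → match
vii. 'xxyxxyxxyxxy' → match

i, iv, vi, vii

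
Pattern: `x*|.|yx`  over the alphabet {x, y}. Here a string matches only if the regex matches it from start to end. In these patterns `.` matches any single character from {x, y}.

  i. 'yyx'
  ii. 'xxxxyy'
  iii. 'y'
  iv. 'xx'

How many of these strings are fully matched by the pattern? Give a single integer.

i. 'yyx' → no match
ii. 'xxxxyy' → no match
iii. 'y' → match
iv. 'xx' → match
Total matched: 2

2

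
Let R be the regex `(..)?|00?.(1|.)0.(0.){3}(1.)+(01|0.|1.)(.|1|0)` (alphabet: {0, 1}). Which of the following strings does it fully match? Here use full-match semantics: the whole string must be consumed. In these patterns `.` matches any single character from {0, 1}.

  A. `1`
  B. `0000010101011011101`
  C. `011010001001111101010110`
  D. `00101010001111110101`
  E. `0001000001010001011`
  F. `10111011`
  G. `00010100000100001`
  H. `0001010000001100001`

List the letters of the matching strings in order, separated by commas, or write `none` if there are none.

B, C, D

A → no match
B → match
C → match
D → match
E → no match
F → no match
G → no match
H → no match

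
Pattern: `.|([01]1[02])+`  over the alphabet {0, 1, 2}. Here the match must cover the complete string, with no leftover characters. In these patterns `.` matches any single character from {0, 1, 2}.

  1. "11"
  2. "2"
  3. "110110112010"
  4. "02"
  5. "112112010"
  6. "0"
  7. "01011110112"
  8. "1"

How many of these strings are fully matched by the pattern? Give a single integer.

5

1 → no match
2 → match
3 → match
4 → no match
5 → match
6 → match
7 → no match
8 → match
Total matched: 5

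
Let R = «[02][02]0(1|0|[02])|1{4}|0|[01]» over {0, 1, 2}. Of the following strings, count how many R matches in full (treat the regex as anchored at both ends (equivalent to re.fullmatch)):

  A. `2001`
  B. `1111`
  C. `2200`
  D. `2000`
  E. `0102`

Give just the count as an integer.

4

A → match
B → match
C → match
D → match
E → no match
Total matched: 4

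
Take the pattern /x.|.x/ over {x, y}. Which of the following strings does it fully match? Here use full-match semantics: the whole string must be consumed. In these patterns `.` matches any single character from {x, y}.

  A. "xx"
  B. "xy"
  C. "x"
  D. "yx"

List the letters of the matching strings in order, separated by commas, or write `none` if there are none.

A → match
B → match
C → no match
D → match

A, B, D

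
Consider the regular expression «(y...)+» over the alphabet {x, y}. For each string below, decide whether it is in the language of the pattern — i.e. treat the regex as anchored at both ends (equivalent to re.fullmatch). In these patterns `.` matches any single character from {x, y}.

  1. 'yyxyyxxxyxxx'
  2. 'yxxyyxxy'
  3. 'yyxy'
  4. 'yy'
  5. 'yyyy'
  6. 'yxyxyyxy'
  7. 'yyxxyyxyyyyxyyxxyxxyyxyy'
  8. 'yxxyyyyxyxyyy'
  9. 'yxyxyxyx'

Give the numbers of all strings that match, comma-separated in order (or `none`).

1 → match
2 → match
3 → match
4 → no match
5 → match
6 → match
7 → match
8 → no match
9 → match

1, 2, 3, 5, 6, 7, 9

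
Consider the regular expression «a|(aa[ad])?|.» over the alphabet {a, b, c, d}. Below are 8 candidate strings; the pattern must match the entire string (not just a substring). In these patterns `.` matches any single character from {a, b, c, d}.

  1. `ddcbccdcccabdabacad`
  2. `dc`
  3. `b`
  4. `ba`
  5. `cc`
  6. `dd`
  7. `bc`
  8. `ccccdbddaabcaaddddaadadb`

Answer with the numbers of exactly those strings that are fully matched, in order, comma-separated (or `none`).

1 → no match
2 → no match
3 → match
4 → no match
5 → no match
6 → no match
7 → no match
8 → no match

3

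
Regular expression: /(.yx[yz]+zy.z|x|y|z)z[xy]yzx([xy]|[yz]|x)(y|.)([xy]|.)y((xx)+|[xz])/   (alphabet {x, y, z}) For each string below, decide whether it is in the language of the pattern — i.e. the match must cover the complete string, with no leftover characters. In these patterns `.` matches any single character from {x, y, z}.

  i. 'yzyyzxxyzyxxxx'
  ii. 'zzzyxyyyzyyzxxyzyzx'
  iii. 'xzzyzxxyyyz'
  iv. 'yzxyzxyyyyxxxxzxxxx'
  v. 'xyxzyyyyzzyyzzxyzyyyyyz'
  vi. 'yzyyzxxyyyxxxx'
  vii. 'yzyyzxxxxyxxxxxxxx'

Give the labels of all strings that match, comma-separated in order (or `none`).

i → match
ii → no match
iii. 'xzzyzxxyyyz' → no match
iv → no match
v → no match
vi → match
vii → match

i, vi, vii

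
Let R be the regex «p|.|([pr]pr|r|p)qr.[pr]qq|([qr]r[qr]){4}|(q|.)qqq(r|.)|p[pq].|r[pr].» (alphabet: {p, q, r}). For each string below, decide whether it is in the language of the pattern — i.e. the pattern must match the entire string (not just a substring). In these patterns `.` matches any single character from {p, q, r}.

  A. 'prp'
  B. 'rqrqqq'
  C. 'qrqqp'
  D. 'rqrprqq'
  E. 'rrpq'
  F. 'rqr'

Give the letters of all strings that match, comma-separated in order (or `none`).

D

A → no match
B → no match
C → no match
D → match
E → no match
F → no match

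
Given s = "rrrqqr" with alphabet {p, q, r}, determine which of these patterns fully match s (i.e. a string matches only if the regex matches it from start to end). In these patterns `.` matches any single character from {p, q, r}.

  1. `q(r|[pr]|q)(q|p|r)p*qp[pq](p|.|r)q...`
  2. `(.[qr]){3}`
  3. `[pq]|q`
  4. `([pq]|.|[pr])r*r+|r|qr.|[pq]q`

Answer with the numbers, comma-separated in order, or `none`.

2

1 → no match — must start with "q"
2 → match
3 → no match
4 → no match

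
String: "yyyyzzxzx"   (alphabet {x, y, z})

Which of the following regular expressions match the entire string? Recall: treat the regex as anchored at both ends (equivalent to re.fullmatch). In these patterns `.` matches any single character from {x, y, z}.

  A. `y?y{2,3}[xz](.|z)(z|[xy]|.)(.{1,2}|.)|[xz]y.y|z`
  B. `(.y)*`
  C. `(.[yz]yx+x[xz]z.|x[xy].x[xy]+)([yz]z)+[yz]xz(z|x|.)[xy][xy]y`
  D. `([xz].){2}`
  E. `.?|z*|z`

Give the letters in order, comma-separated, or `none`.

A → match
B → no match
C → no match — must end with "y"
D → no match
E → no match

A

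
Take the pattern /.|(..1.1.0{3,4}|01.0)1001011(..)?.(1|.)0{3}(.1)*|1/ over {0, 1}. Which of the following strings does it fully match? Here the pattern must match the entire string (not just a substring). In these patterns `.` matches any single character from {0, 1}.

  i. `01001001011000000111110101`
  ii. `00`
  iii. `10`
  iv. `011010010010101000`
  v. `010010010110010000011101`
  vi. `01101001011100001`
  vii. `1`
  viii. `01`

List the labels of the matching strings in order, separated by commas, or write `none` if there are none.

i → match
ii → no match
iii → no match
iv → no match
v → match
vi → no match
vii → match
viii → no match

i, v, vii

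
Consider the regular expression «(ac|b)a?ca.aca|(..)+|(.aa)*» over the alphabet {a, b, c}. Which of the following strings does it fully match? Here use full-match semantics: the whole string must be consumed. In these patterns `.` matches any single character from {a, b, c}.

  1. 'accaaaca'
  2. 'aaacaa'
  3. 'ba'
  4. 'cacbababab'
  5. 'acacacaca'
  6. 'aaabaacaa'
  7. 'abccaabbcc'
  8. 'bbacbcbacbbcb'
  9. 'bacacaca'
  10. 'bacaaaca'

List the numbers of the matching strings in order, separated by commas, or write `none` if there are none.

1, 2, 3, 4, 5, 6, 7, 9, 10

1 → match
2 → match
3 → match
4 → match
5 → match
6 → match
7 → match
8 → no match
9 → match
10 → match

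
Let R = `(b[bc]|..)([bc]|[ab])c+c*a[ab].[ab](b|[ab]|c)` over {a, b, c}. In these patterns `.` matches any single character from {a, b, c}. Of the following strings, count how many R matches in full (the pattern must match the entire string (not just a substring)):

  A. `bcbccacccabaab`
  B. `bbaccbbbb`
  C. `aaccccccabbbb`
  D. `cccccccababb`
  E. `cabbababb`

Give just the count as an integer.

2

A → no match
B → no match
C → match
D → match
E → no match
Total matched: 2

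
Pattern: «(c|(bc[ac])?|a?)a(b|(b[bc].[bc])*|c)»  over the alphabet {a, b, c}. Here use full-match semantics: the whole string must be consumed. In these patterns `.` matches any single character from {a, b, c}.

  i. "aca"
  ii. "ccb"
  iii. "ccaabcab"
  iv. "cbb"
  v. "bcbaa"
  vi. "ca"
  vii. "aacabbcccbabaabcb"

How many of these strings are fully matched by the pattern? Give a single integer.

i → no match
ii → no match
iii → no match
iv → no match
v → no match
vi → match
vii → no match
Total matched: 1

1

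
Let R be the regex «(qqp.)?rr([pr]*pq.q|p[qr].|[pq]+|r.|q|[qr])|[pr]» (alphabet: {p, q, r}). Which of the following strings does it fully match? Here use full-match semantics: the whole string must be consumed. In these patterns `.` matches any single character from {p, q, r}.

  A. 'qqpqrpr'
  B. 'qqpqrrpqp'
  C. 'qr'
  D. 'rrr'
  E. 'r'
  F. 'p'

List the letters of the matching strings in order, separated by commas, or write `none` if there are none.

A → no match
B → match
C → no match
D → match
E → match
F → match

B, D, E, F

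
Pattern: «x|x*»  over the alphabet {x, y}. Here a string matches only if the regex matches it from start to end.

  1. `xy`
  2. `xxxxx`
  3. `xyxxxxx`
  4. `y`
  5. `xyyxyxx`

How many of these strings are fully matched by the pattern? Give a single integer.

1. `xy` → no match
2. `xxxxx` → match
3. `xyxxxxx` → no match
4. `y` → no match
5. `xyyxyxx` → no match
Total matched: 1

1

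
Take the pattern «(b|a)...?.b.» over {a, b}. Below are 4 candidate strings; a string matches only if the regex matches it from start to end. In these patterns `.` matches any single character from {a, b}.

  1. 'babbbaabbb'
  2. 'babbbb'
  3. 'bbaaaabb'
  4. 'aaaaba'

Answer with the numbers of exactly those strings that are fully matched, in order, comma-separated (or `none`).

1. 'babbbaabbb' → no match
2. 'babbbb' → match
3. 'bbaaaabb' → no match
4. 'aaaaba' → match

2, 4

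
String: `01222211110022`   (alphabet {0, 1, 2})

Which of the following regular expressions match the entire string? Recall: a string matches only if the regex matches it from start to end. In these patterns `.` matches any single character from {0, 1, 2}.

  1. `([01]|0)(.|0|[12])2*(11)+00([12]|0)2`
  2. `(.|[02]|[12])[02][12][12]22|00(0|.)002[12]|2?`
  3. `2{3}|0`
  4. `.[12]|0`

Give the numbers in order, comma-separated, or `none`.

1

1 → match
2 → no match
3 → no match
4 → no match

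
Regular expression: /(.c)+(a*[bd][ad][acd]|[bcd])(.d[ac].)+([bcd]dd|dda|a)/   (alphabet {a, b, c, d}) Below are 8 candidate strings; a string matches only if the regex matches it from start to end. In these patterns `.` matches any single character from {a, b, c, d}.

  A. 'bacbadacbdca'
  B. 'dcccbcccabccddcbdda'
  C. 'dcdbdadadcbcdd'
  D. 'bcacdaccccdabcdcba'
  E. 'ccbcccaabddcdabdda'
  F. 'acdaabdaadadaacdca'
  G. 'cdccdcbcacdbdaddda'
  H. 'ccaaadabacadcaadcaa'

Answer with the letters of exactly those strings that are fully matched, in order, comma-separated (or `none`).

C, E

A → no match
B → no match
C → match
D → no match
E → match
F → no match
G → no match
H → no match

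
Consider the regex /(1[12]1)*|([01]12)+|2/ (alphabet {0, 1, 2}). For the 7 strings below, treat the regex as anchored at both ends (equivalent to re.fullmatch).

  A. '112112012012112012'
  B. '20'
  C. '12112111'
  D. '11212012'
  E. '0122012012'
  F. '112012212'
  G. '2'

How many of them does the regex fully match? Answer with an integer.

A → match
B → no match
C → no match
D → no match
E → no match
F → no match
G → match
Total matched: 2

2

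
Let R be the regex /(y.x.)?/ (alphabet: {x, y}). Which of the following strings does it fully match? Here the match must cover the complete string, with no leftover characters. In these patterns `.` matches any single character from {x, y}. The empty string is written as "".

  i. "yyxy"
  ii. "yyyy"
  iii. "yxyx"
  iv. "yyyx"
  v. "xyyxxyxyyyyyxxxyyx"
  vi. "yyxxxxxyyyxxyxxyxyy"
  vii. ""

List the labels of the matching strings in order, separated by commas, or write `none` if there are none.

i → match
ii → no match
iii → no match
iv → no match
v → no match
vi → no match
vii → match

i, vii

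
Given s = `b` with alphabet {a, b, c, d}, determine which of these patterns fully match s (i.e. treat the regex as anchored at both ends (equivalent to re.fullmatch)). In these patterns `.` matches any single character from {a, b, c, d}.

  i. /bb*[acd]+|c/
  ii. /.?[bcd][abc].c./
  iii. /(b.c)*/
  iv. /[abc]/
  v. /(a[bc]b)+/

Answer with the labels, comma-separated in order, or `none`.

iv

i → no match
ii → no match
iii → no match
iv → match
v → no match — must start with `a`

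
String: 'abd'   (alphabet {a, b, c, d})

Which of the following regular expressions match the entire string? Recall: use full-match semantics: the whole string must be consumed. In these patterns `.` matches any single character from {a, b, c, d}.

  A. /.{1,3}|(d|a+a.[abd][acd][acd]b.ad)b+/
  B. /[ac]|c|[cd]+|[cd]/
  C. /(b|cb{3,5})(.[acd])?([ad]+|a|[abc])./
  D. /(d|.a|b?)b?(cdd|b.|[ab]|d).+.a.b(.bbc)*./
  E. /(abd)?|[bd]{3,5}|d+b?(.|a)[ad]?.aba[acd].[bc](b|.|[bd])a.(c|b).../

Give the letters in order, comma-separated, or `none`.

A, E

A → match
B → no match
C → no match
D → no match
E → match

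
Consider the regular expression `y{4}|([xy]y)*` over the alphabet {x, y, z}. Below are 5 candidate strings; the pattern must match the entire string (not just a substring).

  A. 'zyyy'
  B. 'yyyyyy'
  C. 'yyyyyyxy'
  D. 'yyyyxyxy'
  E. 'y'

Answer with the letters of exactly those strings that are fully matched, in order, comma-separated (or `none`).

A. 'zyyy' → no match
B. 'yyyyyy' → match
C. 'yyyyyyxy' → match
D. 'yyyyxyxy' → match
E. 'y' → no match

B, C, D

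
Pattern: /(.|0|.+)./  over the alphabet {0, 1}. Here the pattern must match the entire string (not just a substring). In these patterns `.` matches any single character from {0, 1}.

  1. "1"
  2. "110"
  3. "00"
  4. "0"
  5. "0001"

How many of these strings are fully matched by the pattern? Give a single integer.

3

1 → no match
2 → match
3 → match
4 → no match
5 → match
Total matched: 3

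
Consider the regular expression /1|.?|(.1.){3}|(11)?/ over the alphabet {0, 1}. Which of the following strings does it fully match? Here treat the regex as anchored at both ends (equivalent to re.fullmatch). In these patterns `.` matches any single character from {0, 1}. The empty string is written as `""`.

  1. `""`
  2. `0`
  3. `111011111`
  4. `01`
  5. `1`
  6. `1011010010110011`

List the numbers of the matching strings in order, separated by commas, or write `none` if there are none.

1, 2, 3, 5

1. `""` → match
2. `0` → match
3. `111011111` → match
4. `01` → no match
5. `1` → match
6 → no match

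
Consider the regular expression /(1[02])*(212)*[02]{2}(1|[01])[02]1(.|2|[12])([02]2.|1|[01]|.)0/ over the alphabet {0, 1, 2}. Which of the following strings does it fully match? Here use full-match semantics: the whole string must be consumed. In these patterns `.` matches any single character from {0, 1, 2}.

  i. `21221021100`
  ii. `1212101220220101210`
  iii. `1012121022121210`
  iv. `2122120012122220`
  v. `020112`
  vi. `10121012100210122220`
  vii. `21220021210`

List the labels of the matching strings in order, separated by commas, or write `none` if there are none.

iii, iv, vi, vii

i. `21221021100` → no match
ii → no match
iii → match
iv → match
v. `020112` → no match — must end with `0`
vi → match
vii. `21220021210` → match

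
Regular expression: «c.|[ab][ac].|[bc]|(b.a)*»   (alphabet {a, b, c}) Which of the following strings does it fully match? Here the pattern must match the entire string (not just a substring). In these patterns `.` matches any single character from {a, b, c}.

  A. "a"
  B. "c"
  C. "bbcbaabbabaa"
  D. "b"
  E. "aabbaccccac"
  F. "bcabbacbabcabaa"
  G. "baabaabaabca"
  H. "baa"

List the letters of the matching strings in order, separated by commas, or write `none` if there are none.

B, D, G, H

A → no match
B → match
C → no match
D → match
E → no match
F → no match
G → match
H → match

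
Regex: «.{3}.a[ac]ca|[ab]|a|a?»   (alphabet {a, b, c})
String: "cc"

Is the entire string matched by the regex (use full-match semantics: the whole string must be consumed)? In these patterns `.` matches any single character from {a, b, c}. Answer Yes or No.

No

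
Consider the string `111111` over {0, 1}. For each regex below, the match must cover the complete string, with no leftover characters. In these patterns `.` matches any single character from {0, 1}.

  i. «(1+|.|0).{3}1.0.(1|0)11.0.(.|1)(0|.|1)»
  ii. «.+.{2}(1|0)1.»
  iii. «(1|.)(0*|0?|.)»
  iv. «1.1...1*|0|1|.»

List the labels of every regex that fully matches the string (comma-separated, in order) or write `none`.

i → no match
ii → match
iii → no match
iv → match

ii, iv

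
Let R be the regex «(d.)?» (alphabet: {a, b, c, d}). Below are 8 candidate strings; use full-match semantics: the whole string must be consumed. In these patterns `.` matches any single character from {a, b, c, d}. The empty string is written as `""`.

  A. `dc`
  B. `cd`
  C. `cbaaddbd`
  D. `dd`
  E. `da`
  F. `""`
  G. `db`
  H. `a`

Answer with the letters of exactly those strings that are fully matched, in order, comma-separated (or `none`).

A, D, E, F, G

A. `dc` → match
B. `cd` → no match
C. `cbaaddbd` → no match
D. `dd` → match
E. `da` → match
F. `""` → match
G. `db` → match
H. `a` → no match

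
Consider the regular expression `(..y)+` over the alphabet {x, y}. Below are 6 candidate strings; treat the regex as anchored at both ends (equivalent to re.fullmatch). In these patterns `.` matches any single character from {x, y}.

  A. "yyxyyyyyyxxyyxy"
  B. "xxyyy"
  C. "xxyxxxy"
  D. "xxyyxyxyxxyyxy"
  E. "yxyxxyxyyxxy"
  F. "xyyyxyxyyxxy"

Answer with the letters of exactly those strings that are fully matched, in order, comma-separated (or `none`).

A → no match
B → no match
C → no match
D → no match
E → match
F → match

E, F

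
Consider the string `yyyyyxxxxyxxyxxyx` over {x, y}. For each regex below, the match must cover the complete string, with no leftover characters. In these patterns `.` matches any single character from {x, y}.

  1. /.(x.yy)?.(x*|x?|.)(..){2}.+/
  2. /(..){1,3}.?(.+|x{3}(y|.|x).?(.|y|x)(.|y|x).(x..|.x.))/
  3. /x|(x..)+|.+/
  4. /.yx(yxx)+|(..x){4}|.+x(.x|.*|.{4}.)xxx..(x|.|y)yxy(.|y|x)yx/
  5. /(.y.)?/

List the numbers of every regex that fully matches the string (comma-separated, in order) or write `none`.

1, 2, 3

1 → match
2 → match
3 → match
4 → no match
5 → no match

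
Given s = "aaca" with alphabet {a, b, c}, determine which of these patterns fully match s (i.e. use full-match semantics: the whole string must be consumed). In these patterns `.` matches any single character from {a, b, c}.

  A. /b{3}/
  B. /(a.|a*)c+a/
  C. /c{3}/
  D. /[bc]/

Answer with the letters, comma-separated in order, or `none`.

B

A → no match — must start with "b"
B → match
C → no match — must start with "c"
D → no match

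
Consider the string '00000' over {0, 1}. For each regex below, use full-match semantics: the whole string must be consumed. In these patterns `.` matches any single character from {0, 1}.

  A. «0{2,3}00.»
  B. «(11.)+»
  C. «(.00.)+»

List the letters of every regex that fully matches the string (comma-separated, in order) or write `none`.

A → match
B → no match — must start with '11'
C → no match

A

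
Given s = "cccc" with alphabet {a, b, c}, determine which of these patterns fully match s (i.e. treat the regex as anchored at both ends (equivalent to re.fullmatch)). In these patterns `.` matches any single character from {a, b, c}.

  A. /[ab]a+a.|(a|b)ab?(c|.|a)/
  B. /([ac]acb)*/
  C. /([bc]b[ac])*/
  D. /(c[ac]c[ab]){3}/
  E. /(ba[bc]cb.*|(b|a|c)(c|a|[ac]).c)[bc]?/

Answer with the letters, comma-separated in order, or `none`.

A → no match
B → no match
C → no match
D → no match
E → match

E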